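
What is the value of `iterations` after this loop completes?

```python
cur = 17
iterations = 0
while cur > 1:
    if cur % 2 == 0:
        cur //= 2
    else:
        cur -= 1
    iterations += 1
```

Steps to reduce 17 to 1
`iterations` takes the values: 0 → 1 → 2 → 3 → 4 → 5

Answer: 5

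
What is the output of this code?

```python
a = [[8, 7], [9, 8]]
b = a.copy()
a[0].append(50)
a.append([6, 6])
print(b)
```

Key concept: shallow copy with nested lists.
Step by step:
`a = [[8, 7], [9, 8]]` → a = [[8, 7], [9, 8]]
`b = a.copy()` → b = [[8, 7], [9, 8]]
`a[0].append(50)` → a = [[8, 7, 50], [9, 8]]; b = [[8, 7, 50], [9, 8]]
`a.append([6, 6])` → a = [[8, 7, 50], [9, 8], [6, 6]]
`print(b)` → prints [[8, 7, 50], [9, 8]]

Answer: [[8, 7, 50], [9, 8]]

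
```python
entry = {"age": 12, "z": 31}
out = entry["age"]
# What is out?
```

Trace:
`entry = {"age": 12, "z": 31}` → entry = {'age': 12, 'z': 31}
`out = entry["age"]` → out = 12
So out = 12

Answer: 12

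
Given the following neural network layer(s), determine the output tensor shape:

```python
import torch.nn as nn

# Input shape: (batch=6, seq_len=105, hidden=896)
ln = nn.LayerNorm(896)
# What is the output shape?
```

Input: (6, 105, 896) -> Output: (6, 105, 896)

Answer: (6, 105, 896)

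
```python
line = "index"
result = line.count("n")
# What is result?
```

Trace:
`line = "index"` → line = 'index'
`result = line.count("n")` → result = 1
So result = 1

Answer: 1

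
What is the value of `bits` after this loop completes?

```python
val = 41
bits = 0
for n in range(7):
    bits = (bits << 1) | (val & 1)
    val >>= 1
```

Reverse lowest 7 bits of 41
`bits` takes the values: 0 → 1 → 2 → 4 → 9 → 18 → 37 → 74

Answer: 74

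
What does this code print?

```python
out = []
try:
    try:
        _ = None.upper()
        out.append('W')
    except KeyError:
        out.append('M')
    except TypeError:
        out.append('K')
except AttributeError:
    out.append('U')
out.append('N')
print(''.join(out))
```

Execution trace: 'U' (outer except AttributeError) → 'N' (after the try/except). Output: UN

Answer: UN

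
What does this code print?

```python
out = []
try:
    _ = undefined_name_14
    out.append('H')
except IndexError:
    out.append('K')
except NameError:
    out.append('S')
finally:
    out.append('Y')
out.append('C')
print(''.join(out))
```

Execution trace: 'S' (except NameError) → 'Y' (finally) → 'C' (after the try/except). Output: SYC

Answer: SYC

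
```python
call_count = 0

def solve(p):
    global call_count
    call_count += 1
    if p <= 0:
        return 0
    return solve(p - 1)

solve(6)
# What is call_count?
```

Linear recursion stepping by 1: 7 calls from p=6 down to ≤0.

Answer: 7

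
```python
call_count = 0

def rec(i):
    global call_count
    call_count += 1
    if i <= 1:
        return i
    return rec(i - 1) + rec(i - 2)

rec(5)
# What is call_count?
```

Calls(i) = 1 + Calls(i-1) + Calls(i-2); Calls(0)=Calls(1)=1. For i=5 this gives 15.

Answer: 15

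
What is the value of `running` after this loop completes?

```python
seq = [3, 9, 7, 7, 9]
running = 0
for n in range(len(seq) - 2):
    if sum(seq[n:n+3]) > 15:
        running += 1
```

Count windows with sum > 15
`running` takes the values: 0 → 1 → 2 → 3

Answer: 3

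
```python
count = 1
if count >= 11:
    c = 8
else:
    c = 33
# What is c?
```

Trace:
`count = 1` → count = 1
`if count >= 11: ...` → count >= 11 is False, take else branch → c = 33
So c = 33

Answer: 33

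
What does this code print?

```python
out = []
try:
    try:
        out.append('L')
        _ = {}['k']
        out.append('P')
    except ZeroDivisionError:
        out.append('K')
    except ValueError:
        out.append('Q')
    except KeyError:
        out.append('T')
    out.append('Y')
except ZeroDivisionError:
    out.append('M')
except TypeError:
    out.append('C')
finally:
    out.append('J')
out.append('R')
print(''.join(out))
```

Execution trace: 'L' (inner try body) → 'T' (inner except KeyError) → 'Y' (try body, no exception) → 'J' (finally) → 'R' (after the try/except). Output: LTYJR

Answer: LTYJR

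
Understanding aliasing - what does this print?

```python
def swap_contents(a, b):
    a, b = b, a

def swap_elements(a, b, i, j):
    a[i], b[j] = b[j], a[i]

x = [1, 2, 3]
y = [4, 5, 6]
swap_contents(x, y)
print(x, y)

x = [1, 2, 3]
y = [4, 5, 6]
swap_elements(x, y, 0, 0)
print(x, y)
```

Key concept: parameter rebinding vs mutation.
Step by step:
`x = [1, 2, 3]` → x = [1, 2, 3]
`y = [4, 5, 6]` → y = [4, 5, 6]
`swap_contents(x, y)` → no visible change to tracked variables
`print(x, y)` → prints [1, 2, 3] [4, 5, 6]
`x = [1, 2, 3]` → x = [1, 2, 3]
`y = [4, 5, 6]` → y = [4, 5, 6]
`swap_elements(x, y, 0, 0)` → x = [4, 2, 3]; y = [1, 5, 6]
`print(x, y)` → prints [4, 2, 3] [1, 5, 6]

Answer:
[1, 2, 3] [4, 5, 6]
[4, 2, 3] [1, 5, 6]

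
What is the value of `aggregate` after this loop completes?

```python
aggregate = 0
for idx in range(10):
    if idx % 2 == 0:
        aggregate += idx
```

Sum of even numbers 0 to 9
`aggregate` takes the values: 0 → 2 → 6 → 12 → 20

Answer: 20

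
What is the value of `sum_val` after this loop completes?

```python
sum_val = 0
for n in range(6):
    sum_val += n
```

Sum of 0 to 5 = 15
`sum_val` takes the values: 0 → 1 → 3 → 6 → 10 → 15

Answer: 15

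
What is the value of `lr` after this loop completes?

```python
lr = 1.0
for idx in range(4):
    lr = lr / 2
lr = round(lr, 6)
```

Halving LR 4 times: 1 / 2^4
`lr` takes the values: 1.0 → 0.5 → 0.25 → 0.125 → 0.0625

Answer: 0.0625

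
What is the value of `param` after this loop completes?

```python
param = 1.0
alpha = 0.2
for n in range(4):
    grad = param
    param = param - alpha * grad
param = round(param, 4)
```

Gradient descent: w = 1.0 * (1 - 0.2)^4
`param` takes the values: 1.0 → 0.8 → 0.64 → 0.512 → 0.4096

Answer: 0.4096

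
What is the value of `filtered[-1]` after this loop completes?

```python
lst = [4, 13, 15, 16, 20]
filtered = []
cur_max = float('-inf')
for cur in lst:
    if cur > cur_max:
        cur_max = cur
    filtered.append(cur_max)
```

Running max ends at 20
`filtered` takes the values: [] → [4] → [4, 13] → [4, 13, 15] → [4, 13, 15, 16] → [4, 13, 15, 16, 20]
So `filtered[-1]` = 20

Answer: 20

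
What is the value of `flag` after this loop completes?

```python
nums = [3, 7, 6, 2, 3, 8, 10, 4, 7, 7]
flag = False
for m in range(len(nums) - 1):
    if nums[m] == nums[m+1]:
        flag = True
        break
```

Check consecutive duplicates in [3, 7, 6, 2, 3, 8, 10, 4, 7, 7]
`flag` takes the values: False → True

Answer: True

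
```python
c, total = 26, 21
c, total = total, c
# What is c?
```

Trace:
`c, total = 26, 21` → c = 26; total = 21
`c, total = total, c` → c = 21; total = 26
So c = 21

Answer: 21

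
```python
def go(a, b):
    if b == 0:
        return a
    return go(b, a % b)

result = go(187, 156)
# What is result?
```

go(187, 156) -> go(156, 31) -> go(31, 1) -> go(1, 0) -> 1

Answer: 1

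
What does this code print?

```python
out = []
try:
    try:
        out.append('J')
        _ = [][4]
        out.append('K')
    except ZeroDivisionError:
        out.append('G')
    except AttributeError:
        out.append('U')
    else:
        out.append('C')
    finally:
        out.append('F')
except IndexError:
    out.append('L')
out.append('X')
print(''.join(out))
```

Execution trace: 'J' (try body) → 'F' (finally) → 'L' (outer except IndexError) → 'X' (after the try/except). Output: JFLX

Answer: JFLX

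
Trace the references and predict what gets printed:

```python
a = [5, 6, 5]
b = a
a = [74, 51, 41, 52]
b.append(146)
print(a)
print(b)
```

Key concept: rebinding vs mutation: a is rebound to a new list, b still points at the original.
Step by step:
`a = [5, 6, 5]` → a = [5, 6, 5]
`b = a` → b = [5, 6, 5] (same object as a)
`a = [74, 51, 41, 52]` → a = [74, 51, 41, 52]
`b.append(146)` → b = [5, 6, 5, 146]
`print(a)` → prints [74, 51, 41, 52]
`print(b)` → prints [5, 6, 5, 146]

Answer:
[74, 51, 41, 52]
[5, 6, 5, 146]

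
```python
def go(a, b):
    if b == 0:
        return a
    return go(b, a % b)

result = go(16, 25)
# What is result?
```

go(16, 25) -> go(25, 16) -> go(16, 9) -> go(9, 7) -> go(7, 2) -> go(2, 1) -> go(1, 0) -> 1

Answer: 1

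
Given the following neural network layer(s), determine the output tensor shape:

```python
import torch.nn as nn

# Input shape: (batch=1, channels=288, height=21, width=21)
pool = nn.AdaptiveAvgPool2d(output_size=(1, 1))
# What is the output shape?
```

Input: (1, 288, 21, 21) -> Output: (1, 288, 1, 1)

Answer: (1, 288, 1, 1)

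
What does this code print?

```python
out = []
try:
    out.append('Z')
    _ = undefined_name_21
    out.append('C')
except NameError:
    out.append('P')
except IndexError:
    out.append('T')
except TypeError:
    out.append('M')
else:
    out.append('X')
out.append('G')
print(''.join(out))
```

Execution trace: 'Z' (try body) → 'P' (except NameError) → 'G' (after the try/except). Output: ZPG

Answer: ZPG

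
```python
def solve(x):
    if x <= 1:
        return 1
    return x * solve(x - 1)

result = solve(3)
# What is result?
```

solve(3) = 3 * 2 * 1 = 6

Answer: 6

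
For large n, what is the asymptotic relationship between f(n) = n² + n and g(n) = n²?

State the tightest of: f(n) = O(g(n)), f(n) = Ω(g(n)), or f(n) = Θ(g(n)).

n² + n vs n²: f(n) = Θ(g(n)) — they are asymptotically equivalent (lower-order n term is dominated).

Answer: f(n) = Θ(g(n)) — they are asymptotically equivalent (lower-order n term is dominated).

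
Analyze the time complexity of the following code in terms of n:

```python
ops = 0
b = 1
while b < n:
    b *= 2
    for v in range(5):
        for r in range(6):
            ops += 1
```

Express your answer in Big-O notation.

Each loop level contributes: log n × 1 × 1. Multiplying the contributions gives O(log n).

Answer: O(log n)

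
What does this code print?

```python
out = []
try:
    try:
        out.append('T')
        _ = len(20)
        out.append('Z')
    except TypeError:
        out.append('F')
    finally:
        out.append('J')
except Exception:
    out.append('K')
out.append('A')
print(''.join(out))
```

Execution trace: 'T' (inner try body) → 'F' (inner except TypeError) → 'J' (inner finally) → 'A' (after the try/except). Output: TFJA

Answer: TFJA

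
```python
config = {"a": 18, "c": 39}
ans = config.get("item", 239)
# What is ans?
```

Trace:
`config = {"a": 18, "c": 39}` → config = {'a': 18, 'c': 39}
`ans = config.get("item", 239)` → ans = 239
So ans = 239

Answer: 239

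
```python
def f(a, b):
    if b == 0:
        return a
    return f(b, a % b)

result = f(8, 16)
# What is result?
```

f(8, 16) -> f(16, 8) -> f(8, 0) -> 8

Answer: 8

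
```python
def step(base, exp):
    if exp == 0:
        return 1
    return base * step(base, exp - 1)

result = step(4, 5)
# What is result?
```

step(4, 5) = 4 * 4 * 4 * 4 * 4 = 1024

Answer: 1024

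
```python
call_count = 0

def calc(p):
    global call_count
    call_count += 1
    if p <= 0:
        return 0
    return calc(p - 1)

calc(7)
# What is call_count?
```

Linear recursion stepping by 1: 8 calls from p=7 down to ≤0.

Answer: 8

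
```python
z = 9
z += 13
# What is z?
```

Trace:
`z = 9` → z = 9
`z += 13` → z = 22
So z = 22

Answer: 22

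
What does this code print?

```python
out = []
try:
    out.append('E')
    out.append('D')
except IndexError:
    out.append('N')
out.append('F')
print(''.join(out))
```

Execution trace: 'E' (try body) → 'D' (try body, no exception) → 'F' (after the try/except). Output: EDF

Answer: EDF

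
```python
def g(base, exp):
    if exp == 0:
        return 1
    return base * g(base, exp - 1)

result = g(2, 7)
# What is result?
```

g(2, 7) = 2 * 2 * 2 * 2 * 2 * 2 * 2 = 128

Answer: 128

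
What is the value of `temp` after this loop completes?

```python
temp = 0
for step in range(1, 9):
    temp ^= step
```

XOR of 1 to 8
`temp` takes the values: 0 → 1 → 3 → 0 → 4 → 1 → 7 → 0 → 8

Answer: 8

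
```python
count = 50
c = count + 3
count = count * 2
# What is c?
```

Trace:
`count = 50` → count = 50
`c = count + 3` → c = 53
`count = count * 2` → count = 100
So c = 53

Answer: 53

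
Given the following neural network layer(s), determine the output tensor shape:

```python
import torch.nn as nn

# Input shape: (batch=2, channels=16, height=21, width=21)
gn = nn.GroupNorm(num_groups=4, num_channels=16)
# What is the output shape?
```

Input: (2, 16, 21, 21) -> Output: (2, 16, 21, 21)

Answer: (2, 16, 21, 21)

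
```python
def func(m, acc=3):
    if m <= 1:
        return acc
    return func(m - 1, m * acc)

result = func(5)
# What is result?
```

Accumulator trace (n, acc): (5, 3) -> (4, 15) -> (3, 60) -> (2, 180) -> (1, 360) -> return 360

Answer: 360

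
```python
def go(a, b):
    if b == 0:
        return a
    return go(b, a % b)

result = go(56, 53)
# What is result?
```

go(56, 53) -> go(53, 3) -> go(3, 2) -> go(2, 1) -> go(1, 0) -> 1

Answer: 1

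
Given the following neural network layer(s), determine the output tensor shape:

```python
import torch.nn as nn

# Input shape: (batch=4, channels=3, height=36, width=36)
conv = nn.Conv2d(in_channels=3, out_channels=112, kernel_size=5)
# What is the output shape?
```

Input: (4, 3, 36, 36) -> Output: (4, 112, 32, 32)

Answer: (4, 112, 32, 32)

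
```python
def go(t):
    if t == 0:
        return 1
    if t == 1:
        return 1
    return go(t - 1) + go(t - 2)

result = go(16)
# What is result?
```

Build up from base cases: go(0)=1, go(1)=1, go(2)=2, go(3)=3, go(4)=5, go(5)=8, go(6)=13, ..., go(16)=1597

Answer: 1597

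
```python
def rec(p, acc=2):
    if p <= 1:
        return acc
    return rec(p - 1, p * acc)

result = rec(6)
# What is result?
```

Accumulator trace (n, acc): (6, 2) -> (5, 12) -> (4, 60) -> (3, 240) -> (2, 720) -> (1, 1440) -> return 1440

Answer: 1440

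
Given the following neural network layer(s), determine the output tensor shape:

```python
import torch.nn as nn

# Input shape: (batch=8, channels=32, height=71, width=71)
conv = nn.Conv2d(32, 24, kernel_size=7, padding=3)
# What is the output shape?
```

Input: (8, 32, 71, 71) -> Output: (8, 24, 71, 71)

Answer: (8, 24, 71, 71)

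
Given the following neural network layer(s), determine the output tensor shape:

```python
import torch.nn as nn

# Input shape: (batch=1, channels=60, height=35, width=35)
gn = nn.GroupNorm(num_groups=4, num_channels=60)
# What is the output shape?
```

Input: (1, 60, 35, 35) -> Output: (1, 60, 35, 35)

Answer: (1, 60, 35, 35)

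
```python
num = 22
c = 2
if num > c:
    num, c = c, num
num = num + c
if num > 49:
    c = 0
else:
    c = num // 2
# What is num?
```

Trace:
`num = 22` → num = 22
`c = 2` → c = 2
`if num > c: ...` → num > c is True → num = 2; c = 22
`num = num + c` → num = 24
`if num > 49: ...` → num > 49 is False, take else branch → c = 12
So num = 24

Answer: 24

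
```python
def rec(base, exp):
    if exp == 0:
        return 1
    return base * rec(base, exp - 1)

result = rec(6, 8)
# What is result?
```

rec(6, 8) = 6 * 6 * 6 * 6 * 6 * 6 * 6 * 6 = 1679616

Answer: 1679616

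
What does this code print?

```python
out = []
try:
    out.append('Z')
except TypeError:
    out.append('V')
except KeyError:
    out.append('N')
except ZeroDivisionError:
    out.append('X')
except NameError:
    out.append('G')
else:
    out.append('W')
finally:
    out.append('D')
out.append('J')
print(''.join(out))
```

Execution trace: 'Z' (try body, no exception) → 'W' (else) → 'D' (finally) → 'J' (after the try/except). Output: ZWDJ

Answer: ZWDJ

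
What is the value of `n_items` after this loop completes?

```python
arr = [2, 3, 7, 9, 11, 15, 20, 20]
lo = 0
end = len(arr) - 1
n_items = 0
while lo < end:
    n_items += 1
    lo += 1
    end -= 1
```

Iterations until pointers meet (list length 8)
`n_items` takes the values: 0 → 1 → 2 → 3 → 4

Answer: 4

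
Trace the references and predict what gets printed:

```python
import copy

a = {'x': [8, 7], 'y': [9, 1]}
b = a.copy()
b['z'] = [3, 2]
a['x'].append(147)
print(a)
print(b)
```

Key concept: shallow copy of dict with mutable values.
Step by step:
`a = {'x': [8, 7], 'y': [9, 1]}` → a = {'x': [8, 7], 'y': [9, 1]}
`b = a.copy()` → b = {'x': [8, 7], 'y': [9, 1]}
`b['z'] = [3, 2]` → b = {'x': [8, 7], 'y': [9, 1], 'z': [3, 2]}
`a['x'].append(147)` → a = {'x': [8, 7, 147], 'y': [9, 1]}; b = {'x': [8, 7, 147], 'y': [9, 1], 'z': [3, 2]}
`print(a)` → prints {'x': [8, 7, 147], 'y': [9, 1]}
`print(b)` → prints {'x': [8, 7, 147], 'y': [9, 1], 'z': [3, 2]}

Answer:
{'x': [8, 7, 147], 'y': [9, 1]}
{'x': [8, 7, 147], 'y': [9, 1], 'z': [3, 2]}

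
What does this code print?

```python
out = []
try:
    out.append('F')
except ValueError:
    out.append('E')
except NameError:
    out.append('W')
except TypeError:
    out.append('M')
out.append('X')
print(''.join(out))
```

Execution trace: 'F' (try body, no exception) → 'X' (after the try/except). Output: FX

Answer: FX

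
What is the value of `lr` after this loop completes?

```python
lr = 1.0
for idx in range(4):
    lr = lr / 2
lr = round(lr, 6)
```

Halving LR 4 times: 1 / 2^4
`lr` takes the values: 1.0 → 0.5 → 0.25 → 0.125 → 0.0625

Answer: 0.0625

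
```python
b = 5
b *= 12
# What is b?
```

Trace:
`b = 5` → b = 5
`b *= 12` → b = 60
So b = 60

Answer: 60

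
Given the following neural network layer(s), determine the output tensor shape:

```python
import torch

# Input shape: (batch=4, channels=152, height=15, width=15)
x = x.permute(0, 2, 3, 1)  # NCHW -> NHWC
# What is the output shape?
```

Input: (4, 152, 15, 15) -> Output: (4, 15, 15, 152)

Answer: (4, 15, 15, 152)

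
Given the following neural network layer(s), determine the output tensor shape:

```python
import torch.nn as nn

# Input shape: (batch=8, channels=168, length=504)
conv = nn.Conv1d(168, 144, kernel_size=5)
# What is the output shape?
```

Input: (8, 168, 504) -> Output: (8, 144, 500)

Answer: (8, 144, 500)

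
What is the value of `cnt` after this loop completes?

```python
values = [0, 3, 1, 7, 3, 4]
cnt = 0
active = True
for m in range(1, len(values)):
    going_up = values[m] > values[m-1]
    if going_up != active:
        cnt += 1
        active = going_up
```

Count direction changes in [0, 3, 1, 7, 3, 4]
`cnt` takes the values: 0 → 1 → 2 → 3 → 4

Answer: 4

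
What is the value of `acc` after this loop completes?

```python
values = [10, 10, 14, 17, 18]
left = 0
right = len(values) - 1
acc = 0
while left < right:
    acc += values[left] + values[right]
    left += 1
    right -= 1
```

Sum of pairs from ends
`acc` takes the values: 0 → 28 → 55

Answer: 55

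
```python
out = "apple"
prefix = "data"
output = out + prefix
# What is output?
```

Trace:
`out = "apple"` → out = 'apple'
`prefix = "data"` → prefix = 'data'
`output = out + prefix` → output = 'appledata'
So output = 'appledata'

Answer: 'appledata'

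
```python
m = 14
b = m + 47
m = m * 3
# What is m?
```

Trace:
`m = 14` → m = 14
`b = m + 47` → b = 61
`m = m * 3` → m = 42
So m = 42

Answer: 42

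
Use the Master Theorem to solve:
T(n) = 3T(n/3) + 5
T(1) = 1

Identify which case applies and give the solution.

a=3, b=3, f(n)=5. log_3(3) = 1. Since c=0 < 1, Case 1 applies: T(n) = Θ(n^log_b(a)) = O(n).

Answer: O(n) - Case 1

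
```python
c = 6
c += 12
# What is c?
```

Trace:
`c = 6` → c = 6
`c += 12` → c = 18
So c = 18

Answer: 18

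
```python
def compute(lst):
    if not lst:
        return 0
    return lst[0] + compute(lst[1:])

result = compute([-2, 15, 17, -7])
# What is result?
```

(-2) + 15 + 17 + (-7) + 0 = 23

Answer: 23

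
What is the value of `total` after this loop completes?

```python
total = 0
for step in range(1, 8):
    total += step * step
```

Sum of squares 1² to 7² = 140
`total` takes the values: 0 → 1 → 5 → 14 → 30 → 55 → 91 → 140

Answer: 140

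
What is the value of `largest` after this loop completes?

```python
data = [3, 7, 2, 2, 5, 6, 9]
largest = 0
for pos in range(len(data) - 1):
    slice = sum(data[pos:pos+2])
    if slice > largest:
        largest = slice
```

Max sum of 2-element window in [3, 7, 2, 2, 5, 6, 9]
`largest` takes the values: 0 → 10 → 11 → 15

Answer: 15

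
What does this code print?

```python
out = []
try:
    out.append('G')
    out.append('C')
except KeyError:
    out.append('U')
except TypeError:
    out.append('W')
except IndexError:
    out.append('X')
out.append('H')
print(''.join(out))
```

Execution trace: 'G' (try body) → 'C' (try body, no exception) → 'H' (after the try/except). Output: GCH

Answer: GCH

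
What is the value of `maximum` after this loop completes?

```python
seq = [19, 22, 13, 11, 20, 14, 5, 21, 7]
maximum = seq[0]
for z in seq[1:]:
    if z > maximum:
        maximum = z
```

Maximum of [19, 22, 13, 11, 20, 14, 5, 21, 7]
`maximum` takes the values: 19 → 22

Answer: 22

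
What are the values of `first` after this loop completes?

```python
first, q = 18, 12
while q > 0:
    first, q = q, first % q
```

GCD of 18 and 12
`first` takes the values: 18 → 12 → 6

Answer: 6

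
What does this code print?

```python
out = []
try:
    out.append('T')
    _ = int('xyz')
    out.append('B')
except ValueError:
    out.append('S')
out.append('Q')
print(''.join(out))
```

Execution trace: 'T' (try body) → 'S' (except ValueError) → 'Q' (after the try/except). Output: TSQ

Answer: TSQ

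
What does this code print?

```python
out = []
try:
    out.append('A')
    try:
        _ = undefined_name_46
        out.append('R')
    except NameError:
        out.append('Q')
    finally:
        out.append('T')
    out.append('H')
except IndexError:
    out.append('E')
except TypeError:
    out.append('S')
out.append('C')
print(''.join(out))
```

Execution trace: 'A' (try body) → 'Q' (inner except NameError) → 'T' (inner finally) → 'H' (try body, no exception) → 'C' (after the try/except). Output: AQTHC

Answer: AQTHC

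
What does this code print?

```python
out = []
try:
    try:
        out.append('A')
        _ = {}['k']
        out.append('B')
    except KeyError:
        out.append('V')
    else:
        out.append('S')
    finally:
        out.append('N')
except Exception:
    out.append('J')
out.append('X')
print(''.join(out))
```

Execution trace: 'A' (inner try body) → 'V' (inner except KeyError) → 'N' (inner finally) → 'X' (after the try/except). Output: AVNX

Answer: AVNX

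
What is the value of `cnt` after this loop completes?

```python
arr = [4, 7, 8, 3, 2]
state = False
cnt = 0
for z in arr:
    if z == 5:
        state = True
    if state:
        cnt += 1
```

Count elements after first 5 in [4, 7, 8, 3, 2]
`cnt` takes the values: 0

Answer: 0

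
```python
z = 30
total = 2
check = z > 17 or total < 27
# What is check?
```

Trace:
`z = 30` → z = 30
`total = 2` → total = 2
`check = z > 17 or total < 27` → check = True
So check = True

Answer: True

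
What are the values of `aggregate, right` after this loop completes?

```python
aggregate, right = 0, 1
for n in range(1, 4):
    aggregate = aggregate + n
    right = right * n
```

Sum and factorial of 1 to 3
`aggregate, right` takes the values: (0, 1) → (1, 1) → (3, 1) → (3, 2) → (6, 2) → (6, 6)

Answer: 6, 6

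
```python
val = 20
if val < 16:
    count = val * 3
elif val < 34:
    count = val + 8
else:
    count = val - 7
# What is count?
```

Trace:
`val = 20` → val = 20
`if val < 16: ...` → val < 16 is False, val < 34 is True → count = 28
So count = 28

Answer: 28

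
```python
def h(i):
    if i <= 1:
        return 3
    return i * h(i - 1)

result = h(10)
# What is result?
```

h(10) = 10 * 9 * 8 * 7 * 6 * 5 * 4 * 3 * 2 * 3 = 10886400

Answer: 10886400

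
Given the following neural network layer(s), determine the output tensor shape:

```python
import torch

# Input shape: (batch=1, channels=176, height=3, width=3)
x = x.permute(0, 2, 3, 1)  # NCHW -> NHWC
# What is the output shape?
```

Input: (1, 176, 3, 3) -> Output: (1, 3, 3, 176)

Answer: (1, 3, 3, 176)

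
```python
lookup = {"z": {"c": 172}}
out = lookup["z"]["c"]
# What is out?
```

Trace:
`lookup = {"z": {"c": 172}}` → lookup = {'z': {'c': 172}}
`out = lookup["z"]["c"]` → out = 172
So out = 172

Answer: 172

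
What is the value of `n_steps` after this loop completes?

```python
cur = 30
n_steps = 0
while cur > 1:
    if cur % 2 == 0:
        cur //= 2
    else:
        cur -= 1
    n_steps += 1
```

Steps to reduce 30 to 1
`n_steps` takes the values: 0 → 1 → 2 → 3 → 4 → 5 → 6 → 7

Answer: 7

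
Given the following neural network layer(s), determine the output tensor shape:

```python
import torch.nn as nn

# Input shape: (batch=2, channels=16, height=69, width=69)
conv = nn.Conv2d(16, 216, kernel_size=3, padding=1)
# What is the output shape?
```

Input: (2, 16, 69, 69) -> Output: (2, 216, 69, 69)

Answer: (2, 216, 69, 69)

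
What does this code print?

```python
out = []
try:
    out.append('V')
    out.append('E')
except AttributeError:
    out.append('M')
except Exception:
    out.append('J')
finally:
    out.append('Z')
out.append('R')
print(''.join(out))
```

Execution trace: 'V' (try body) → 'E' (try body, no exception) → 'Z' (finally) → 'R' (after the try/except). Output: VEZR

Answer: VEZR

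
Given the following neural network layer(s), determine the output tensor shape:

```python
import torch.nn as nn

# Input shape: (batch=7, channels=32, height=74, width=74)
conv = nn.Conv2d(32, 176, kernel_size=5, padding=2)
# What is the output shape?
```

Input: (7, 32, 74, 74) -> Output: (7, 176, 74, 74)

Answer: (7, 176, 74, 74)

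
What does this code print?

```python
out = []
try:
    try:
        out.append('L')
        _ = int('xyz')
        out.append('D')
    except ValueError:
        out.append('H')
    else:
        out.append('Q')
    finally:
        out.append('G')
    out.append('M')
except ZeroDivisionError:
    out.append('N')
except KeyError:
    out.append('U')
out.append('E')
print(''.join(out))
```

Execution trace: 'L' (inner try body) → 'H' (inner except ValueError) → 'G' (inner finally) → 'M' (try body, no exception) → 'E' (after the try/except). Output: LHGME

Answer: LHGME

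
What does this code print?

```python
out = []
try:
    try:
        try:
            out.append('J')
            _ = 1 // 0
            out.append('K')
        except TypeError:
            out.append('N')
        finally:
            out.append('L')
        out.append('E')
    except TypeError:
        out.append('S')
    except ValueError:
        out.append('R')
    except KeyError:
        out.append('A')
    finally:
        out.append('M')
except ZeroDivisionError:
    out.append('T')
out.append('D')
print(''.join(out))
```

Execution trace: 'J' (inner try body) → 'L' (inner finally) → 'M' (finally) → 'T' (outer except ZeroDivisionError) → 'D' (after the try/except). Output: JLMTD

Answer: JLMTD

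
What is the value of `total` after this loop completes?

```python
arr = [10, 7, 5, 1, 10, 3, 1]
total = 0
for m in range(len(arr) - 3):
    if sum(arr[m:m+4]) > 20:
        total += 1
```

Count windows with sum > 20
`total` takes the values: 0 → 1 → 2

Answer: 2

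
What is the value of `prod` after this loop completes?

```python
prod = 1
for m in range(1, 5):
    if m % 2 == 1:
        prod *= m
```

Product of odd numbers 1 to 4
`prod` takes the values: 1 → 3

Answer: 3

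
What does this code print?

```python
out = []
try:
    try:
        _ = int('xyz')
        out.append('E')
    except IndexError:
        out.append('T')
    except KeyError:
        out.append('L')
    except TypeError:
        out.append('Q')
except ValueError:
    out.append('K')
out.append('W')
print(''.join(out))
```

Execution trace: 'K' (outer except ValueError) → 'W' (after the try/except). Output: KW

Answer: KW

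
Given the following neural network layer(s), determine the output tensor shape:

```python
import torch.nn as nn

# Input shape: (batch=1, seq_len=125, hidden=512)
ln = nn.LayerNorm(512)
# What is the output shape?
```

Input: (1, 125, 512) -> Output: (1, 125, 512)

Answer: (1, 125, 512)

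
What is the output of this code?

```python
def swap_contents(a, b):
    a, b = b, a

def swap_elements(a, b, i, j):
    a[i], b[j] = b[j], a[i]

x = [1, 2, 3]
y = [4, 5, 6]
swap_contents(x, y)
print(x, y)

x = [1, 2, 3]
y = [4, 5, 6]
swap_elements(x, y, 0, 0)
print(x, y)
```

Key concept: parameter rebinding vs mutation.
Step by step:
`x = [1, 2, 3]` → x = [1, 2, 3]
`y = [4, 5, 6]` → y = [4, 5, 6]
`swap_contents(x, y)` → no visible change to tracked variables
`print(x, y)` → prints [1, 2, 3] [4, 5, 6]
`x = [1, 2, 3]` → x = [1, 2, 3]
`y = [4, 5, 6]` → y = [4, 5, 6]
`swap_elements(x, y, 0, 0)` → x = [4, 2, 3]; y = [1, 5, 6]
`print(x, y)` → prints [4, 2, 3] [1, 5, 6]

Answer:
[1, 2, 3] [4, 5, 6]
[4, 2, 3] [1, 5, 6]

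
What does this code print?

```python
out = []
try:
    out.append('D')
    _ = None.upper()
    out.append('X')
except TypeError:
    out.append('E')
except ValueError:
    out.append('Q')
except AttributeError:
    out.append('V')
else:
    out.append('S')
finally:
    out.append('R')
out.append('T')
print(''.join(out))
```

Execution trace: 'D' (try body) → 'V' (except AttributeError) → 'R' (finally) → 'T' (after the try/except). Output: DVRT

Answer: DVRT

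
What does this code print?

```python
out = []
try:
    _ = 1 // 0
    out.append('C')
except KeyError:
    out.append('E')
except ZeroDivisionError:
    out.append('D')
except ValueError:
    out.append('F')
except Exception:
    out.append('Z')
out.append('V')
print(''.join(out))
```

Execution trace: 'D' (except ZeroDivisionError) → 'V' (after the try/except). Output: DV

Answer: DV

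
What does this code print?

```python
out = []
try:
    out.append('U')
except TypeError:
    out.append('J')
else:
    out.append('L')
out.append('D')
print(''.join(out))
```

Execution trace: 'U' (try body, no exception) → 'L' (else) → 'D' (after the try/except). Output: ULD

Answer: ULD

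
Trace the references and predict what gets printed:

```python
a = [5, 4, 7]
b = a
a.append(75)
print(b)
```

Key concept: basic list aliasing.
Step by step:
`a = [5, 4, 7]` → a = [5, 4, 7]
`b = a` → b = [5, 4, 7] (same object as a)
`a.append(75)` → a = [5, 4, 7, 75] (same object as b); b = [5, 4, 7, 75] (same object as a)
`print(b)` → prints [5, 4, 7, 75]

Answer: [5, 4, 7, 75]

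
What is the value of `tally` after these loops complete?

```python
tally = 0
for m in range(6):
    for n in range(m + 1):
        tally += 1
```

Triangle: 1 + 2 + ... + 6
`tally` takes the values: 0 → 1 → 2 → 3 → 4 → 5 → 6 → 7 → 8 → 9 → 10 → 11 → 12 → 13 → 14 → 15 → 16 → 17 → 18 → 19 → 20 → 21

Answer: 21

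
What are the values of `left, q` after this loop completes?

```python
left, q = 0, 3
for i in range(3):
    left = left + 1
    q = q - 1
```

left goes 0→3, q goes 3→0
`left, q` takes the values: (0, 3) → (1, 3) → (1, 2) → (2, 2) → (2, 1) → (3, 1) → (3, 0)

Answer: 3, 0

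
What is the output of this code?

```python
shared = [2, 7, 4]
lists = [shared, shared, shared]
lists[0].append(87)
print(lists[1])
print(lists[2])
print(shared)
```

Key concept: list of same reference.
Step by step:
`shared = [2, 7, 4]` → shared = [2, 7, 4]
`lists = [shared, shared, shared]` → lists = [[2, 7, 4], [2, 7, 4], [2, 7, 4]]
`lists[0].append(87)` → shared = [2, 7, 4, 87]; lists = [[2, 7, 4, 87], [2, 7, 4, 87], [2, 7, 4, 87]]
`print(lists[1])` → prints [2, 7, 4, 87]
`print(lists[2])` → prints [2, 7, 4, 87]
`print(shared)` → prints [2, 7, 4, 87]

Answer:
[2, 7, 4, 87]
[2, 7, 4, 87]
[2, 7, 4, 87]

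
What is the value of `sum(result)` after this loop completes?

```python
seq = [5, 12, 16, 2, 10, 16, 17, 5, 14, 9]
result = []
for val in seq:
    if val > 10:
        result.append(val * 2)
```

Sum of doubled values > 10
`result` takes the values: [] → [24] → [24, 32] → [24, 32, 32] → [24, 32, 32, 34] → [24, 32, 32, 34, 28]
So `sum(result)` = 150

Answer: 150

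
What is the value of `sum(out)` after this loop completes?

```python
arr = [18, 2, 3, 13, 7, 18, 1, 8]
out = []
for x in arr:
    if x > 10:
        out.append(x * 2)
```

Sum of doubled values > 10
`out` takes the values: [] → [36] → [36, 26] → [36, 26, 36]
So `sum(out)` = 98

Answer: 98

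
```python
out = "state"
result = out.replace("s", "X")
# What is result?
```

Trace:
`out = "state"` → out = 'state'
`result = out.replace("s", "X")` → result = 'Xtate'
So result = 'Xtate'

Answer: 'Xtate'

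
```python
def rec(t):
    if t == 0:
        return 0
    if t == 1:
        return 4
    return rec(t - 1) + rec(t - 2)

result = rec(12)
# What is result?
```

Build up from base cases: rec(0)=0, rec(1)=4, rec(2)=4, rec(3)=8, rec(4)=12, rec(5)=20, rec(6)=32, ..., rec(12)=576

Answer: 576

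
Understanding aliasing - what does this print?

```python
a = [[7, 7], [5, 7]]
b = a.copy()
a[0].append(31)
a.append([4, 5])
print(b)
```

Key concept: shallow copy with nested lists.
Step by step:
`a = [[7, 7], [5, 7]]` → a = [[7, 7], [5, 7]]
`b = a.copy()` → b = [[7, 7], [5, 7]]
`a[0].append(31)` → a = [[7, 7, 31], [5, 7]]; b = [[7, 7, 31], [5, 7]]
`a.append([4, 5])` → a = [[7, 7, 31], [5, 7], [4, 5]]
`print(b)` → prints [[7, 7, 31], [5, 7]]

Answer: [[7, 7, 31], [5, 7]]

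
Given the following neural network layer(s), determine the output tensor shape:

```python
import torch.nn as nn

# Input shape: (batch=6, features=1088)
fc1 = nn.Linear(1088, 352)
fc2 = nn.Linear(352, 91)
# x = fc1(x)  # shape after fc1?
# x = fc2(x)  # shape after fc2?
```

Input: (6, 1088) -> after fc1: (6, 352) -> Output: (6, 91)

Answer: (6, 91)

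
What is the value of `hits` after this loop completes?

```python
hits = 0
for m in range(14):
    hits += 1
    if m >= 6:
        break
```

Loop breaks when m reaches 6, hits is 7
`hits` takes the values: 0 → 1 → 2 → 3 → 4 → 5 → 6 → 7

Answer: 7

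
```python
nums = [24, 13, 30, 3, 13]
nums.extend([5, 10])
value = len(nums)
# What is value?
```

Trace:
`nums = [24, 13, 30, 3, 13]` → nums = [24, 13, 30, 3, 13]
`nums.extend([5, 10])` → nums = [24, 13, 30, 3, 13, 5, 10]
`value = len(nums)` → value = 7
So value = 7

Answer: 7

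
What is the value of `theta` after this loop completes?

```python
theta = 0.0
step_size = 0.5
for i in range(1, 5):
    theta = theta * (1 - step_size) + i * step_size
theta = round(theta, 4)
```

Moving average with lr=0.5
`theta` takes the values: 0.0 → 0.5 → 1.25 → 2.125 → 3.0625

Answer: 3.0625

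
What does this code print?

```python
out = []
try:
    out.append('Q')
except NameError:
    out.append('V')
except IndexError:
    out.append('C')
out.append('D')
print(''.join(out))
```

Execution trace: 'Q' (try body, no exception) → 'D' (after the try/except). Output: QD

Answer: QD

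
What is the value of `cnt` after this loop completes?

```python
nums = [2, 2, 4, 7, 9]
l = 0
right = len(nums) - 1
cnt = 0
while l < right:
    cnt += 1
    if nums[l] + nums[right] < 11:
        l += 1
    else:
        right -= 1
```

Steps to find pair summing to 11
`cnt` takes the values: 0 → 1 → 2 → 3 → 4

Answer: 4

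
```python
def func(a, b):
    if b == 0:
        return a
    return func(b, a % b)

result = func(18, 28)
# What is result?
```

func(18, 28) -> func(28, 18) -> func(18, 10) -> func(10, 8) -> func(8, 2) -> func(2, 0) -> 2

Answer: 2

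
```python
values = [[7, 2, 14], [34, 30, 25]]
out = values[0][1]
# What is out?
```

Trace:
`values = [[7, 2, 14], [34, 30, 25]]` → values = [[7, 2, 14], [34, 30, 25]]
`out = values[0][1]` → out = 2
So out = 2

Answer: 2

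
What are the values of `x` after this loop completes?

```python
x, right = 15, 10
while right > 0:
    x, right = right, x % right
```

GCD of 15 and 10
`x` takes the values: 15 → 10 → 5

Answer: 5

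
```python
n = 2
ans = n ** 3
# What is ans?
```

Trace:
`n = 2` → n = 2
`ans = n ** 3` → ans = 8
So ans = 8

Answer: 8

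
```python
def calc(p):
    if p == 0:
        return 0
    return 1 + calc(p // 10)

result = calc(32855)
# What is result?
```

Count of digits of 32855: 5

Answer: 5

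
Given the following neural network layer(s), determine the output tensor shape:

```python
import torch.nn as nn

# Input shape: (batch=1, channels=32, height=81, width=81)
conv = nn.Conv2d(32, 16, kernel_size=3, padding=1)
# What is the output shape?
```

Input: (1, 32, 81, 81) -> Output: (1, 16, 81, 81)

Answer: (1, 16, 81, 81)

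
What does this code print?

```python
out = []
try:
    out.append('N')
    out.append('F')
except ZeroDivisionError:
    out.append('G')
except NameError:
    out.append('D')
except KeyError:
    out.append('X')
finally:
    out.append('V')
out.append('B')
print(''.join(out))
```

Execution trace: 'N' (try body) → 'F' (try body, no exception) → 'V' (finally) → 'B' (after the try/except). Output: NFVB

Answer: NFVB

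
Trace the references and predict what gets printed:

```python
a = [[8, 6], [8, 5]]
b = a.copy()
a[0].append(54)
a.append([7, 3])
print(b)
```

Key concept: shallow copy with nested lists.
Step by step:
`a = [[8, 6], [8, 5]]` → a = [[8, 6], [8, 5]]
`b = a.copy()` → b = [[8, 6], [8, 5]]
`a[0].append(54)` → a = [[8, 6, 54], [8, 5]]; b = [[8, 6, 54], [8, 5]]
`a.append([7, 3])` → a = [[8, 6, 54], [8, 5], [7, 3]]
`print(b)` → prints [[8, 6, 54], [8, 5]]

Answer: [[8, 6, 54], [8, 5]]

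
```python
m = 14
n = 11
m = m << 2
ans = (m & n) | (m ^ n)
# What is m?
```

Trace:
`m = 14` → m = 14
`n = 11` → n = 11
`m = m << 2` → m = 56
`ans = (m & n) | (m ^ n)` → ans = 59
So m = 56

Answer: 56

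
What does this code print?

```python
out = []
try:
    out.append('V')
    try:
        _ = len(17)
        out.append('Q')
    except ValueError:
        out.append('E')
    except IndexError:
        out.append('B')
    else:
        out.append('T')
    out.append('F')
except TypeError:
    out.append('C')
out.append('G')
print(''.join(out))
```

Execution trace: 'V' (try body) → 'C' (except TypeError) → 'G' (after the try/except). Output: VCG

Answer: VCG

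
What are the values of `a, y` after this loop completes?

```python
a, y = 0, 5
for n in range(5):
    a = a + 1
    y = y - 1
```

a goes 0→5, y goes 5→0
`a, y` takes the values: (0, 5) → (1, 5) → (1, 4) → (2, 4) → (2, 3) → (3, 3) → (3, 2) → (4, 2) → (4, 1) → (5, 1) → (5, 0)

Answer: 5, 0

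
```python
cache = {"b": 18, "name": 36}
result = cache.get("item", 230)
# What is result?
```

Trace:
`cache = {"b": 18, "name": 36}` → cache = {'b': 18, 'name': 36}
`result = cache.get("item", 230)` → result = 230
So result = 230

Answer: 230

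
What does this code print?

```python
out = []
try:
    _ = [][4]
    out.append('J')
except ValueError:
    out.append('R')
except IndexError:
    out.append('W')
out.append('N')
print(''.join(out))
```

Execution trace: 'W' (except IndexError) → 'N' (after the try/except). Output: WN

Answer: WN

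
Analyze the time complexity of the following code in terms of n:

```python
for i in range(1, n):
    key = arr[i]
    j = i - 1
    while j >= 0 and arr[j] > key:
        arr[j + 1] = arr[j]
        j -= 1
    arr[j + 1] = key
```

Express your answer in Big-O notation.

This is Insertion sort. Time complexity: O(n²).

Answer: O(n²)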